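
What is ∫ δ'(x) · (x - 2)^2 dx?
4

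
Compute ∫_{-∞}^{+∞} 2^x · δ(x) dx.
1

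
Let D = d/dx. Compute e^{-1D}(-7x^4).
- 7 x^{4} + 28 x^{3} - 42 x^{2} + 28 x - 7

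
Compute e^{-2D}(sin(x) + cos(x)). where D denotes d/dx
\sqrt{2} \cos{\left(- x + \frac{\pi}{4} + 2 \right)}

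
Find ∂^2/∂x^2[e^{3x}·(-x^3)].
- 3 x \left(3 x^{2} + 6 x + 2\right) e^{3 x}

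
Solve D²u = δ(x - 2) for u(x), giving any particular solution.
\frac{|x - 2|}{2}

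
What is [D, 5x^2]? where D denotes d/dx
10 x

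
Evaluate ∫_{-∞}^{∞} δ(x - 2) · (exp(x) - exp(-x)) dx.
2 \sinh{\left(2 \right)}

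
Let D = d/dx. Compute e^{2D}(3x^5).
3 x^{5} + 30 x^{4} + 120 x^{3} + 240 x^{2} + 240 x + 96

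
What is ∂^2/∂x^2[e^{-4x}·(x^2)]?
2 \left(8 x^{2} - 8 x + 1\right) e^{- 4 x}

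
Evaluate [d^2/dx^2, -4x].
-8\frac{d}{dx}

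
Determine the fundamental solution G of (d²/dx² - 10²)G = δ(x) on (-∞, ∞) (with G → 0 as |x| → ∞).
-\frac{e^{-10|x|}}{20}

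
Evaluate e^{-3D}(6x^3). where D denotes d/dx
6 x^{3} - 54 x^{2} + 162 x - 162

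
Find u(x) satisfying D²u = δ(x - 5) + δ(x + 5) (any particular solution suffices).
\frac{|x - 5|}{2} + \frac{|x + 5|}{2}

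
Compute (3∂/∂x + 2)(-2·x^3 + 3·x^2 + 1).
- 4 x^{3} - 12 x^{2} + 18 x + 2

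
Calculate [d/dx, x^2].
2 x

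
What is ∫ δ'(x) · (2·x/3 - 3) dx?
- \frac{2}{3}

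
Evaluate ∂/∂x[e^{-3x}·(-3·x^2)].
3 x \left(3 x - 2\right) e^{- 3 x}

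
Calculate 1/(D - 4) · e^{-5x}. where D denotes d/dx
- \frac{e^{- 5 x}}{9}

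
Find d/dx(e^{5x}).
5 e^{5 x}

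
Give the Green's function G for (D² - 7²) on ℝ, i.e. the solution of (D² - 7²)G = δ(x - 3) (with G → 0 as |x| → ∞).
-\frac{e^{-7|x - 3|}}{14}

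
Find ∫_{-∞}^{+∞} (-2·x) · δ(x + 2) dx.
4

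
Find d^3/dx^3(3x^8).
1008 x^{5}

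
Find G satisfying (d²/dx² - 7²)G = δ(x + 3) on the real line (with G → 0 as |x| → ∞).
-\frac{e^{-7|x + 3|}}{14}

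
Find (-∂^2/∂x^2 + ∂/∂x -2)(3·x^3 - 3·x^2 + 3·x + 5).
- 6 x^{3} + 15 x^{2} - 30 x - 1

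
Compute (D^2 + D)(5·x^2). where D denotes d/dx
10 x + 10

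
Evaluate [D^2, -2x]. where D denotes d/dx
-4D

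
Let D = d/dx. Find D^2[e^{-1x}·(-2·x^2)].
2 \left(- x^{2} + 4 x - 2\right) e^{- x}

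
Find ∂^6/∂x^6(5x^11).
1663200 x^{5}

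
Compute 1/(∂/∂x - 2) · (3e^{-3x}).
- \frac{3 e^{- 3 x}}{5}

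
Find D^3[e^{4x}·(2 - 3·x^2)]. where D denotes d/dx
\left(- 192 x^{2} - 288 x + 56\right) e^{4 x}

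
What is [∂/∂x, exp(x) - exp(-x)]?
2 \cosh{\left(x \right)}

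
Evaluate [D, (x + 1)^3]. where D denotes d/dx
3 \left(x + 1\right)^{2}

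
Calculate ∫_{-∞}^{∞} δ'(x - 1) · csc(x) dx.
\cot{\left(1 \right)} \csc{\left(1 \right)}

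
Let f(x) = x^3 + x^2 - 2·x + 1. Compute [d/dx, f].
3 x^{2} + 2 x - 2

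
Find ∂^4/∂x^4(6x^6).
2160 x^{2}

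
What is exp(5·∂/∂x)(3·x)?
3 x + 15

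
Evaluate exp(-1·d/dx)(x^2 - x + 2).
x^{2} - 3 x + 4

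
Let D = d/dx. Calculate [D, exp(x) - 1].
e^{x}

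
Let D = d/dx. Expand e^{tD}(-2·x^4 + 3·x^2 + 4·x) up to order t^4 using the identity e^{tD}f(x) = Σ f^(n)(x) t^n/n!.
- 2 t^{4} - 8 t^{3} x + t^{2} \left(3 - 12 x^{2}\right) + 2 t \left(- 4 x^{3} + 3 x + 2\right) - 2 x^{4} + 3 x^{2} + 4 x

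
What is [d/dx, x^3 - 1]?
3 x^{2}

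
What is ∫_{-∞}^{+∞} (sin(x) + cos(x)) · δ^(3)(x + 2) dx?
\cos{\left(2 \right)} + \sin{\left(2 \right)}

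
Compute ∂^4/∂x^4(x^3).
0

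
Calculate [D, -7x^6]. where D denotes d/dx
- 42 x^{5}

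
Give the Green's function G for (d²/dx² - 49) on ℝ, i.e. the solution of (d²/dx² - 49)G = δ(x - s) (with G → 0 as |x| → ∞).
-\frac{e^{-7|x-s|}}{14}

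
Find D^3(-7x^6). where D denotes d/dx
- 840 x^{3}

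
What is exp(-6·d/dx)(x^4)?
x^{4} - 24 x^{3} + 216 x^{2} - 864 x + 1296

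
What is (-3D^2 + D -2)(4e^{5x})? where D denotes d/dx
- 288 e^{5 x}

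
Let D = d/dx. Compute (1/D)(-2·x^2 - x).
- \frac{2 x^{3}}{3} - \frac{x^{2}}{2}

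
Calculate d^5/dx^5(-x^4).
0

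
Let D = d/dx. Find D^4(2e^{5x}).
1250 e^{5 x}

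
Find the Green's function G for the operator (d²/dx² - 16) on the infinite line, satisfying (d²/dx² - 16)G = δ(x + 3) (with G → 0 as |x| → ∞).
-\frac{e^{-4|x + 3|}}{8}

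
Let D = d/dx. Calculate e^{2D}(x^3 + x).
x^{3} + 6 x^{2} + 13 x + 10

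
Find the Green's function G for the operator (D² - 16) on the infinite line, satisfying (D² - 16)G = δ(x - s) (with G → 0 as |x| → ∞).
-\frac{e^{-4|x-s|}}{8}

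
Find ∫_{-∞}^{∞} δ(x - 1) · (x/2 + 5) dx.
\frac{11}{2}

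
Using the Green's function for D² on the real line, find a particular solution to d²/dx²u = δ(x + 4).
\frac{|x + 4|}{2}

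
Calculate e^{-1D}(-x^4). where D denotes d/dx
- x^{4} + 4 x^{3} - 6 x^{2} + 4 x - 1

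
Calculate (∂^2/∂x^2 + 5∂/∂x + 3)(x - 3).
3 x - 4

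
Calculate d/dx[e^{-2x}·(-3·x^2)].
6 x \left(x - 1\right) e^{- 2 x}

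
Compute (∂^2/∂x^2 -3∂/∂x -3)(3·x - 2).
- 9 x - 3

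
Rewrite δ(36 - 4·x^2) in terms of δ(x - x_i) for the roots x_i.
\frac{\delta(x - 3) + \delta(x + 3)}{24}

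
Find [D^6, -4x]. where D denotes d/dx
-24D^{5}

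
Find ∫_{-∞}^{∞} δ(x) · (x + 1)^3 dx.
1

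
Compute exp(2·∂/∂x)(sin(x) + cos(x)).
\sqrt{2} \sin{\left(x + \frac{\pi}{4} + 2 \right)}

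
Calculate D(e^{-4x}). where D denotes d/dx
- 4 e^{- 4 x}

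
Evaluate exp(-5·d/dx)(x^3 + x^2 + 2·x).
x^{3} - 14 x^{2} + 67 x - 110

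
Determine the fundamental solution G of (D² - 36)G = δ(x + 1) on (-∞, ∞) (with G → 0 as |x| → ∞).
-\frac{e^{-6|x + 1|}}{12}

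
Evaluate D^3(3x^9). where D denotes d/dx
1512 x^{6}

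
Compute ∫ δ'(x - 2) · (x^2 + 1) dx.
-4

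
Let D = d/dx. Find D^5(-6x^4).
0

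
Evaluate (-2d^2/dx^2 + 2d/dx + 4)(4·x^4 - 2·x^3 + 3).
16 x^{4} + 24 x^{3} - 108 x^{2} + 24 x + 12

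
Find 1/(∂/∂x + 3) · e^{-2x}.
e^{- 2 x}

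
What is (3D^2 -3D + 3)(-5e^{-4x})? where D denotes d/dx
- 315 e^{- 4 x}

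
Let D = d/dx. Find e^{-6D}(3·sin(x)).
3 \sin{\left(x - 6 \right)}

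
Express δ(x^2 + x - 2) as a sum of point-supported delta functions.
\frac{\delta(x + 2) + \delta(x - 1)}{3}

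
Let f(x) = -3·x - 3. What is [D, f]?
-3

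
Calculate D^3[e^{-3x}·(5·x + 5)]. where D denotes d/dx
- 135 x e^{- 3 x}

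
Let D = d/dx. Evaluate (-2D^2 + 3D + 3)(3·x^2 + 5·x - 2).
9 x^{2} + 33 x - 3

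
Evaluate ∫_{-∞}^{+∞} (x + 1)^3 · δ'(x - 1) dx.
-12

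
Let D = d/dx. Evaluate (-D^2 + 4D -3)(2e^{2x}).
2 e^{2 x}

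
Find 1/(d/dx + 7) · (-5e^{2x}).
- \frac{5 e^{2 x}}{9}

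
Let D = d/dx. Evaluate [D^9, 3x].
27D^{8}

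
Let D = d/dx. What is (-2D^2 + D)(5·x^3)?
15 x \left(x - 4\right)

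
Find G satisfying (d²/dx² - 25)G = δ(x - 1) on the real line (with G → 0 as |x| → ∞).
-\frac{e^{-5|x - 1|}}{10}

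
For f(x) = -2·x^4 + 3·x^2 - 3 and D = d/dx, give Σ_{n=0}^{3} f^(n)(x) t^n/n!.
- 8 t^{3} x - t^{2} \left(12 x^{2} - 3\right) - 2 t x \left(4 x^{2} - 3\right) - 2 x^{4} + 3 x^{2} - 3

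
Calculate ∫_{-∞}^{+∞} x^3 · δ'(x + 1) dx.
-3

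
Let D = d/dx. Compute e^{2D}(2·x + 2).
2 x + 6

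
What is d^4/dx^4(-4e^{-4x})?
- 1024 e^{- 4 x}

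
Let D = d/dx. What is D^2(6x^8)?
336 x^{6}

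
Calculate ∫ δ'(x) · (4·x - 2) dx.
-4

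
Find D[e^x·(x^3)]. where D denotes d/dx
x^{2} \left(x + 3\right) e^{x}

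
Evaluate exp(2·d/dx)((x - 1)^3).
x^{3} + 3 x^{2} + 3 x + 1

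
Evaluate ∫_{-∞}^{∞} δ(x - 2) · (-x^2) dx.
-4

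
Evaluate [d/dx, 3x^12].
36 x^{11}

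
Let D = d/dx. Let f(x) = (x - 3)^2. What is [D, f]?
2 x - 6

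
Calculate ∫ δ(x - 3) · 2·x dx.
6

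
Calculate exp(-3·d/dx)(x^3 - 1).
x^{3} - 9 x^{2} + 27 x - 28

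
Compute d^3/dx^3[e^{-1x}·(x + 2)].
\left(1 - x\right) e^{- x}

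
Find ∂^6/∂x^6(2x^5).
0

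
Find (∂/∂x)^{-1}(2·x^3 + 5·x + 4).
\frac{x^{4}}{2} + \frac{5 x^{2}}{2} + 4 x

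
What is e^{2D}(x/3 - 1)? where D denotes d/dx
\frac{x}{3} - \frac{1}{3}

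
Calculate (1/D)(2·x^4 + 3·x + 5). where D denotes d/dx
\frac{2 x^{5}}{5} + \frac{3 x^{2}}{2} + 5 x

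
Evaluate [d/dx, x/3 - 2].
\frac{1}{3}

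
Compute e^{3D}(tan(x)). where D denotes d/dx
\tan{\left(x + 3 \right)}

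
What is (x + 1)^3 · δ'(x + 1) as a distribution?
0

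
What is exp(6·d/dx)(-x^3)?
- x^{3} - 18 x^{2} - 108 x - 216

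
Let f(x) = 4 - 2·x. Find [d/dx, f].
-2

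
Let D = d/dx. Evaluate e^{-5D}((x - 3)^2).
x^{2} - 16 x + 64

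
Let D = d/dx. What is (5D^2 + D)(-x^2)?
- 2 x - 10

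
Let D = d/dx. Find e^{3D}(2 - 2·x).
- 2 x - 4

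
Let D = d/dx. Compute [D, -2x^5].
- 10 x^{4}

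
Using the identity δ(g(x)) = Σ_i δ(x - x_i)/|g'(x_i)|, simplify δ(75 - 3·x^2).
\frac{\delta(x - 5) + \delta(x + 5)}{30}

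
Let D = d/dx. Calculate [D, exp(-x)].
- e^{- x}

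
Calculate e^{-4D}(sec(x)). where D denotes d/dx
\sec{\left(x - 4 \right)}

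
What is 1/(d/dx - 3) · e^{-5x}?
- \frac{e^{- 5 x}}{8}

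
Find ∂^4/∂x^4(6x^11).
47520 x^{7}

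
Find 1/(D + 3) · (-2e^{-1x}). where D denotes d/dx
- e^{- x}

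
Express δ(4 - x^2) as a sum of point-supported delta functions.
\frac{\delta(x - 2) + \delta(x + 2)}{4}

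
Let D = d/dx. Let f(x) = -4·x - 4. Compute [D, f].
-4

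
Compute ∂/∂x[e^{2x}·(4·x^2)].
8 x \left(x + 1\right) e^{2 x}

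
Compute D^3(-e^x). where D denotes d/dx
- e^{x}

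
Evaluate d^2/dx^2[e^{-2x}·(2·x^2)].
4 \left(2 x^{2} - 4 x + 1\right) e^{- 2 x}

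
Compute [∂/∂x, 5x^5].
25 x^{4}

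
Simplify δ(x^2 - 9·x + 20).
\frac{\delta(x - 4) + \delta(x - 5)}{1}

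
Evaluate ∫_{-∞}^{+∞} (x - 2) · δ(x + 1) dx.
-3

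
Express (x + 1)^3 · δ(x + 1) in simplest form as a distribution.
0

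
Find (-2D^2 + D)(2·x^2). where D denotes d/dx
4 x - 8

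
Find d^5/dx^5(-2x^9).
- 30240 x^{4}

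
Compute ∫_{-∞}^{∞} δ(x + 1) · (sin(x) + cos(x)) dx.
- \sin{\left(1 \right)} + \cos{\left(1 \right)}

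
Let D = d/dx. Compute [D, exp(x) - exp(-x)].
2 \cosh{\left(x \right)}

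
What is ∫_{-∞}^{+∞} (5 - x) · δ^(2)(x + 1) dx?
0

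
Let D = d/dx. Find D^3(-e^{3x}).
- 27 e^{3 x}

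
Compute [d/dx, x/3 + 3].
\frac{1}{3}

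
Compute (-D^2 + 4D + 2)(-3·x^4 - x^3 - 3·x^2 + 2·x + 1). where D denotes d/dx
- 6 x^{4} - 50 x^{3} + 18 x^{2} - 14 x + 16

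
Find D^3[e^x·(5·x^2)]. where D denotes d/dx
5 \left(x^{2} + 6 x + 6\right) e^{x}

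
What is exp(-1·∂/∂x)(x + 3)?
x + 2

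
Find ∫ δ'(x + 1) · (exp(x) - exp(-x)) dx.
- 2 \cosh{\left(1 \right)}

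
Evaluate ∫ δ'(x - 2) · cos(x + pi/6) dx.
\sin{\left(\frac{\pi}{6} + 2 \right)}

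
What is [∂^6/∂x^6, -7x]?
-42\frac{d^{5}}{dx^{5}}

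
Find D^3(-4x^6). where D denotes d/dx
- 480 x^{3}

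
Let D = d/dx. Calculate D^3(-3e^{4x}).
- 192 e^{4 x}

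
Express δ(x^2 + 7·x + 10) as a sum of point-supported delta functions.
\frac{\delta(x + 5) + \delta(x + 2)}{3}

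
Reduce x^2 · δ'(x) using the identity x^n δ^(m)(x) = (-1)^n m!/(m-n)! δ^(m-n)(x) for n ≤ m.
0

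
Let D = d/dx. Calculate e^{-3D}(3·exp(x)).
3 e^{x - 3}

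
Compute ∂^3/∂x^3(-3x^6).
- 360 x^{3}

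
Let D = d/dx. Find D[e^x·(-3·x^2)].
3 x \left(- x - 2\right) e^{x}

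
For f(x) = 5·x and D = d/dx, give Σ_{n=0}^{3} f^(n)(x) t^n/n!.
5 t + 5 x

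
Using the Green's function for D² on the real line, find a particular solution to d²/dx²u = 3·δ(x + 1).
\frac{3|x + 1|}{2}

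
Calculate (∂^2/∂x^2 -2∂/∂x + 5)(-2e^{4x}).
- 26 e^{4 x}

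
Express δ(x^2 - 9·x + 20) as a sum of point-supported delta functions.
\frac{\delta(x - 4) + \delta(x - 5)}{1}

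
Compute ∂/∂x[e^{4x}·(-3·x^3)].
x^{2} \left(- 12 x - 9\right) e^{4 x}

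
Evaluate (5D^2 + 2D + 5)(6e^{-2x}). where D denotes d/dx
126 e^{- 2 x}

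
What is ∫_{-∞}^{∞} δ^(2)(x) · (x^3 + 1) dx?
0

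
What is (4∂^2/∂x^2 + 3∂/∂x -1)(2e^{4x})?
150 e^{4 x}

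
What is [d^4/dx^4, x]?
4\frac{d^{3}}{dx^{3}}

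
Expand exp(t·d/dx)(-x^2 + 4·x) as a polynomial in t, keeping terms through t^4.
- t^{2} - 2 t \left(x - 2\right) - x^{2} + 4 x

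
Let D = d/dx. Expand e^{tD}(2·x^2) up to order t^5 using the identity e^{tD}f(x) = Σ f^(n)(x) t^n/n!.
2 t^{2} + 4 t x + 2 x^{2}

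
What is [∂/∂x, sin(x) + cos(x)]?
- \sin{\left(x \right)} + \cos{\left(x \right)}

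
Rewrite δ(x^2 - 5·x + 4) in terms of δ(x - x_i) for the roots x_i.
\frac{\delta(x - 1) + \delta(x - 4)}{3}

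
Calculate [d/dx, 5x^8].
40 x^{7}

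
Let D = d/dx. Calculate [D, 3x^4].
12 x^{3}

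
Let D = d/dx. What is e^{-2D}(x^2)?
x^{2} - 4 x + 4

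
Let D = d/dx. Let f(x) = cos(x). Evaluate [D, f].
- \sin{\left(x \right)}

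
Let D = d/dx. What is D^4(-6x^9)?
- 18144 x^{5}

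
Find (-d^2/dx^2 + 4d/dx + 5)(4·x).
20 x + 16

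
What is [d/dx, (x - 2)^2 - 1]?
2 x - 4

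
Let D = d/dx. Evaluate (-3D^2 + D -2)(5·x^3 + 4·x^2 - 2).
- 10 x^{3} + 7 x^{2} - 82 x - 20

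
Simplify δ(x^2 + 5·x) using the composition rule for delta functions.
\frac{\delta(x + 5) + \delta(x)}{5}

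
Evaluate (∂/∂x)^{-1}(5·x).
\frac{5 x^{2}}{2}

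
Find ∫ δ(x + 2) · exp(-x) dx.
e^{2}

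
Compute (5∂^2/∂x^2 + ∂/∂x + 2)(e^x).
8 e^{x}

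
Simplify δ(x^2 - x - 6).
\frac{\delta(x + 2) + \delta(x - 3)}{5}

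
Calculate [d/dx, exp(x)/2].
\frac{e^{x}}{2}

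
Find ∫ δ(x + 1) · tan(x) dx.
- \tan{\left(1 \right)}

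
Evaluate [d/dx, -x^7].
- 7 x^{6}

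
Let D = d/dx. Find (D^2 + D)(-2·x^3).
6 x \left(- x - 2\right)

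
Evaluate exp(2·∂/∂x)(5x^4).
5 x^{4} + 40 x^{3} + 120 x^{2} + 160 x + 80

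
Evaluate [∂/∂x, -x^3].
- 3 x^{2}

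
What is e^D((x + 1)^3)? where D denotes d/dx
x^{3} + 6 x^{2} + 12 x + 8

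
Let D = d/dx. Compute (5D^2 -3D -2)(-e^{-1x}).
- 6 e^{- x}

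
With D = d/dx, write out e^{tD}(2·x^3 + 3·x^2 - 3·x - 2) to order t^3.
2 t^{3} + t^{2} \left(6 x + 3\right) + 3 t \left(2 x^{2} + 2 x - 1\right) + 2 x^{3} + 3 x^{2} - 3 x - 2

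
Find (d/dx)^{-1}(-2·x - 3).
- x^{2} - 3 x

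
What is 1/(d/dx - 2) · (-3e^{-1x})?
e^{- x}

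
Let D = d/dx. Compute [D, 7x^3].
21 x^{2}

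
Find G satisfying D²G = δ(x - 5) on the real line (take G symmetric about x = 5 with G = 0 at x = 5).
\frac{|x - 5|}{2}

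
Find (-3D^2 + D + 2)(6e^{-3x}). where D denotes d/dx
- 168 e^{- 3 x}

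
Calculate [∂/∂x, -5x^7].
- 35 x^{6}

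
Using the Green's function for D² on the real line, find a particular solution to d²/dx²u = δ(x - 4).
\frac{|x - 4|}{2}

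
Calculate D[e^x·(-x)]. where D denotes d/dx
\left(- x - 1\right) e^{x}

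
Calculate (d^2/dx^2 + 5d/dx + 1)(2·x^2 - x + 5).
2 x^{2} + 19 x + 4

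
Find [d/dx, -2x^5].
- 10 x^{4}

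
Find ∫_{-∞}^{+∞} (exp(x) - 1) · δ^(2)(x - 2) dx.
e^{2}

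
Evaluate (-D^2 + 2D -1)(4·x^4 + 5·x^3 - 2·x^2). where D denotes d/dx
- 4 x^{4} + 27 x^{3} - 16 x^{2} - 38 x + 4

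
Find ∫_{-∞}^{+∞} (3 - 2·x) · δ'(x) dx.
2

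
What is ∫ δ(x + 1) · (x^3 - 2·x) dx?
1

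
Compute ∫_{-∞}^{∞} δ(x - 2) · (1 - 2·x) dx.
-3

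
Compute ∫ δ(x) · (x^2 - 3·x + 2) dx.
2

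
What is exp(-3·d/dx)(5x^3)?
5 x^{3} - 45 x^{2} + 135 x - 135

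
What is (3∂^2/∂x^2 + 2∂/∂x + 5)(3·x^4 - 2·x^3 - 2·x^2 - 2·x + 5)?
15 x^{4} + 14 x^{3} + 86 x^{2} - 54 x + 9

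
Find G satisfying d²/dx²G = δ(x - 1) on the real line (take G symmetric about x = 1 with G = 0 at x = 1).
\frac{|x - 1|}{2}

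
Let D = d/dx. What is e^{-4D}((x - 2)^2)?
x^{2} - 12 x + 36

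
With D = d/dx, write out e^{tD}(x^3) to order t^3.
t^{3} + 3 t^{2} x + 3 t x^{2} + x^{3}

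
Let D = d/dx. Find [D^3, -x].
-3D^{2}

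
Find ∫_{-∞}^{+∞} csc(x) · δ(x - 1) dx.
\csc{\left(1 \right)}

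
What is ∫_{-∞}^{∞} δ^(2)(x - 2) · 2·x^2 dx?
4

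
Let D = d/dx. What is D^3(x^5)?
60 x^{2}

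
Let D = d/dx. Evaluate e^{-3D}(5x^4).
5 x^{4} - 60 x^{3} + 270 x^{2} - 540 x + 405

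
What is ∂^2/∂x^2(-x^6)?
- 30 x^{4}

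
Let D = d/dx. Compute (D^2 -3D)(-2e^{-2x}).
- 20 e^{- 2 x}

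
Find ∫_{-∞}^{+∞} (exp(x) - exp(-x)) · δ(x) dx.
0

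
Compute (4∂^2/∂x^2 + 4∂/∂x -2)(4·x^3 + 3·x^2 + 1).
- 8 x^{3} + 42 x^{2} + 120 x + 22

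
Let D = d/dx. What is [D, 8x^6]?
48 x^{5}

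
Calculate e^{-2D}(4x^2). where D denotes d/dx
4 x^{2} - 16 x + 16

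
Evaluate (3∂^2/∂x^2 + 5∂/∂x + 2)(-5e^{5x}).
- 510 e^{5 x}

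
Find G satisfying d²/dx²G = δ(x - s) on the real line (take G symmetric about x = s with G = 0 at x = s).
\frac{|x - s|}{2}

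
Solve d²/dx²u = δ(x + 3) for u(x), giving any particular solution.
\frac{|x + 3|}{2}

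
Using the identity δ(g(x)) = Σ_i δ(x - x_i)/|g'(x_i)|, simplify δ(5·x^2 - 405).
\frac{\delta(x - 9) + \delta(x + 9)}{90}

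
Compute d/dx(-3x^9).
- 27 x^{8}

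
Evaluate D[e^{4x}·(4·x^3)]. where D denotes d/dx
x^{2} \left(16 x + 12\right) e^{4 x}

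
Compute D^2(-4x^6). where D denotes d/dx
- 120 x^{4}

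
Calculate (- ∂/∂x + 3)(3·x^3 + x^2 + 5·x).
9 x^{3} - 6 x^{2} + 13 x - 5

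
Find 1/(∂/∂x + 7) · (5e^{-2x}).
e^{- 2 x}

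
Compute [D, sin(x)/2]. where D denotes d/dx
\frac{\cos{\left(x \right)}}{2}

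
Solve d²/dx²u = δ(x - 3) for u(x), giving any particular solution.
\frac{|x - 3|}{2}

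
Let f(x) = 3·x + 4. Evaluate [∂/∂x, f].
3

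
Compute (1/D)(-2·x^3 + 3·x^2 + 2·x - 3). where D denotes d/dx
- \frac{x^{4}}{2} + x^{3} + x^{2} - 3 x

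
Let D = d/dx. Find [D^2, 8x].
16D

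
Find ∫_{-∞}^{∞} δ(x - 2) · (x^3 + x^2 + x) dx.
14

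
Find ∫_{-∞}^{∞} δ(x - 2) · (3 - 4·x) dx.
-5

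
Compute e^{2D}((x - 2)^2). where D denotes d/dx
x^{2}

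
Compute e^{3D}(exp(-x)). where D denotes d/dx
e^{- x - 3}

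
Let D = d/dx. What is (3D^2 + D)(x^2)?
2 x + 6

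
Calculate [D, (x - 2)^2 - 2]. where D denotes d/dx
2 x - 4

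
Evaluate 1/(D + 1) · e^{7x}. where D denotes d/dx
\frac{e^{7 x}}{8}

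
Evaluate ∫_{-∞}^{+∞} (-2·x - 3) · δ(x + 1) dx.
-1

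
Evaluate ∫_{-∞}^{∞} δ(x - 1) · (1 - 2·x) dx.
-1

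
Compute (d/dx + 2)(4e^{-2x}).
0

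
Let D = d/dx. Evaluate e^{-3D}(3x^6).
3 x^{6} - 54 x^{5} + 405 x^{4} - 1620 x^{3} + 3645 x^{2} - 4374 x + 2187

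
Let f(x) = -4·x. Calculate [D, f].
-4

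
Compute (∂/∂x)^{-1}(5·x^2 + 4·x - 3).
\frac{5 x^{3}}{3} + 2 x^{2} - 3 x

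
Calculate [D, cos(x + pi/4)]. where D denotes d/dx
- \sin{\left(x + \frac{\pi}{4} \right)}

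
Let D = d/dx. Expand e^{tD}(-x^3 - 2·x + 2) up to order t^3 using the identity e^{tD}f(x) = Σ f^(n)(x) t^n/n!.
- t^{3} - 3 t^{2} x - t \left(3 x^{2} + 2\right) - x^{3} - 2 x + 2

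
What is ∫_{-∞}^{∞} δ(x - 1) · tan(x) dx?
\tan{\left(1 \right)}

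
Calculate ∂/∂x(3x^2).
6 x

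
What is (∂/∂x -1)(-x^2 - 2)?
x^{2} - 2 x + 2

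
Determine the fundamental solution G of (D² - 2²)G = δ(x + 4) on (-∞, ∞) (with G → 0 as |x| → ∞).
-\frac{e^{-2|x + 4|}}{4}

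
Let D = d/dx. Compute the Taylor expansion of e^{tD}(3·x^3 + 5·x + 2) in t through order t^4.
3 t^{3} + 9 t^{2} x + t \left(9 x^{2} + 5\right) + 3 x^{3} + 5 x + 2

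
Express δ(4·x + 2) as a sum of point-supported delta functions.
\frac{\delta(x + 1/2)}{4}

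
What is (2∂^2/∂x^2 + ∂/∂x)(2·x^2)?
4 x + 8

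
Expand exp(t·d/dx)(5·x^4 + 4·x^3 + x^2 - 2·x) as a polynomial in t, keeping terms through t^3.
t^{3} \left(20 x + 4\right) + t^{2} \left(30 x^{2} + 12 x + 1\right) + 2 t \left(10 x^{3} + 6 x^{2} + x - 1\right) + 5 x^{4} + 4 x^{3} + x^{2} - 2 x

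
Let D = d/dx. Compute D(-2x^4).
- 8 x^{3}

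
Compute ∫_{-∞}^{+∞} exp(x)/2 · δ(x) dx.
\frac{1}{2}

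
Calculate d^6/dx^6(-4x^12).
- 2661120 x^{6}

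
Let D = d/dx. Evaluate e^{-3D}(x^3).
x^{3} - 9 x^{2} + 27 x - 27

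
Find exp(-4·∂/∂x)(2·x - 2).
2 x - 10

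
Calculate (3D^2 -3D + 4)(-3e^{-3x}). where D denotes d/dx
- 120 e^{- 3 x}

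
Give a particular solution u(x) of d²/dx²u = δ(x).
\frac{|x|}{2}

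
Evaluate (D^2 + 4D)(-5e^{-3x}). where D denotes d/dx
15 e^{- 3 x}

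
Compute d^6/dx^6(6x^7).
30240 x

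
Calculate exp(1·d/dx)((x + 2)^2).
x^{2} + 6 x + 9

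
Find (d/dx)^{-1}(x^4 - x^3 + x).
\frac{x^{5}}{5} - \frac{x^{4}}{4} + \frac{x^{2}}{2}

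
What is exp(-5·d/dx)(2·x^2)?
2 x^{2} - 20 x + 50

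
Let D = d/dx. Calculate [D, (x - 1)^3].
3 \left(x - 1\right)^{2}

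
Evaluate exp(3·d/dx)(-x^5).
- x^{5} - 15 x^{4} - 90 x^{3} - 270 x^{2} - 405 x - 243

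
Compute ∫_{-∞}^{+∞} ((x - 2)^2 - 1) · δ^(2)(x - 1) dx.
2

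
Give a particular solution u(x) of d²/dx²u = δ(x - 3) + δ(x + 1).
\frac{|x - 3|}{2} + \frac{|x + 1|}{2}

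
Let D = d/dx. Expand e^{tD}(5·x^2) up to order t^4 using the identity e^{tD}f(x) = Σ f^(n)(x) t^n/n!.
5 t^{2} + 10 t x + 5 x^{2}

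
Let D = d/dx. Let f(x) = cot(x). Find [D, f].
- \frac{1}{\sin^{2}{\left(x \right)}}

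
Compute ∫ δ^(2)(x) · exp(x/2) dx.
\frac{1}{4}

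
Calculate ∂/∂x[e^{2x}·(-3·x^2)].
6 x \left(- x - 1\right) e^{2 x}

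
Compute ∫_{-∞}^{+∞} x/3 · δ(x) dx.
0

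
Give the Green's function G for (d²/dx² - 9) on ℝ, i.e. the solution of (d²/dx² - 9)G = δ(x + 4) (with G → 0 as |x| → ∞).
-\frac{e^{-3|x + 4|}}{6}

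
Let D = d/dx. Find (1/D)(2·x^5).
\frac{x^{6}}{3}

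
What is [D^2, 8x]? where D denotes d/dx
16D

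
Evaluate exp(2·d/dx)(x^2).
x^{2} + 4 x + 4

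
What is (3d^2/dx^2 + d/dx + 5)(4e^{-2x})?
60 e^{- 2 x}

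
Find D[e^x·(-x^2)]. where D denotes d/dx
x \left(- x - 2\right) e^{x}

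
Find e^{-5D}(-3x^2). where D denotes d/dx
- 3 x^{2} + 30 x - 75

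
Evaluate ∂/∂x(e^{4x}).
4 e^{4 x}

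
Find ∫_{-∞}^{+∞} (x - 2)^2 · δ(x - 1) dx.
1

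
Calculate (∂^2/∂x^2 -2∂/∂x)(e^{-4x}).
24 e^{- 4 x}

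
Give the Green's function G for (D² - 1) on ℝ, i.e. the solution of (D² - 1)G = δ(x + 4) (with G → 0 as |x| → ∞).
-\frac{e^{-|x + 4|}}{2}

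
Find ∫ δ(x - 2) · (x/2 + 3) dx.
4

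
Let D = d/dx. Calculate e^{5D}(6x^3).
6 x^{3} + 90 x^{2} + 450 x + 750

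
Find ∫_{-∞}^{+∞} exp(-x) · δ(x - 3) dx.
e^{-3}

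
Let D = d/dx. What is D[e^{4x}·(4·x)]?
\left(16 x + 4\right) e^{4 x}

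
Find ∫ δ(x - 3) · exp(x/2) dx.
e^{\frac{3}{2}}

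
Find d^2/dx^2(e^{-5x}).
25 e^{- 5 x}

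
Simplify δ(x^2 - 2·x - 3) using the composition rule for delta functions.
\frac{\delta(x - 3) + \delta(x + 1)}{4}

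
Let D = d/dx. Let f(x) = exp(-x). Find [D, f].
- e^{- x}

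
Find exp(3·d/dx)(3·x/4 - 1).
\frac{3 x}{4} + \frac{5}{4}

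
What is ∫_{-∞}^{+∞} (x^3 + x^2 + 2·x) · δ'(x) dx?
-2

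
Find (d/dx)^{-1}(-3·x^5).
- \frac{x^{6}}{2}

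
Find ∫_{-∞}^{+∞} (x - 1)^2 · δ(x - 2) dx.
1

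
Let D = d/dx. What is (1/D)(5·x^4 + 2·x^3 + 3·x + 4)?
x^{5} + \frac{x^{4}}{2} + \frac{3 x^{2}}{2} + 4 x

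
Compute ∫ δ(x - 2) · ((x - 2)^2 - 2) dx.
-2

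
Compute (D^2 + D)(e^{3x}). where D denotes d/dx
12 e^{3 x}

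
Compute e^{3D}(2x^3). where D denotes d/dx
2 x^{3} + 18 x^{2} + 54 x + 54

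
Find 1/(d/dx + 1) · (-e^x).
- \frac{e^{x}}{2}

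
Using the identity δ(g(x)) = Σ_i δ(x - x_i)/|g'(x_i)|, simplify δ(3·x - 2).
\frac{\delta(x - 2/3)}{3}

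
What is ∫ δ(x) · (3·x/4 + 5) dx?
5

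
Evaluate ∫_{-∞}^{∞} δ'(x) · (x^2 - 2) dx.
0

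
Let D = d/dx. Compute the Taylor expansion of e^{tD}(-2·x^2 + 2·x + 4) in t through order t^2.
- 2 t^{2} - 2 t \left(2 x - 1\right) - 2 x^{2} + 2 x + 4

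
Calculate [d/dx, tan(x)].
\frac{1}{\cos^{2}{\left(x \right)}}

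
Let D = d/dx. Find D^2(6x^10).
540 x^{8}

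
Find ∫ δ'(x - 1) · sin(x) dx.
- \cos{\left(1 \right)}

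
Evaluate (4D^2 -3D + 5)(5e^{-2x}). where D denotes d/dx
135 e^{- 2 x}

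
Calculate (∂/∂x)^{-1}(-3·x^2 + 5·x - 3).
- x^{3} + \frac{5 x^{2}}{2} - 3 x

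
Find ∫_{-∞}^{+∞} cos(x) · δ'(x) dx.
0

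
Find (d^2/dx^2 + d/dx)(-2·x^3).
6 x \left(- x - 2\right)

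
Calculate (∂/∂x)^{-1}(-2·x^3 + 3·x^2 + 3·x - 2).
- \frac{x^{4}}{2} + x^{3} + \frac{3 x^{2}}{2} - 2 x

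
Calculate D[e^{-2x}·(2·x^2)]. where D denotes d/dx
4 x \left(1 - x\right) e^{- 2 x}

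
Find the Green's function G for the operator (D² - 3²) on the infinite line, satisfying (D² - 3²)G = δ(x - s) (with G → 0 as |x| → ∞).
-\frac{e^{-3|x-s|}}{6}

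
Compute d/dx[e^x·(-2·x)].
2 \left(- x - 1\right) e^{x}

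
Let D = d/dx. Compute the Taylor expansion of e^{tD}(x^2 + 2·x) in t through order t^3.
t^{2} + 2 t \left(x + 1\right) + x^{2} + 2 x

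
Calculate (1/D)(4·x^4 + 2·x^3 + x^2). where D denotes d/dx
\frac{4 x^{5}}{5} + \frac{x^{4}}{2} + \frac{x^{3}}{3}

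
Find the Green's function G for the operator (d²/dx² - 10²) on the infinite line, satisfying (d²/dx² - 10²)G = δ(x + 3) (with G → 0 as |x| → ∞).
-\frac{e^{-10|x + 3|}}{20}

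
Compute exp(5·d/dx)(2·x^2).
2 x^{2} + 20 x + 50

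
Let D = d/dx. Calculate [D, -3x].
-3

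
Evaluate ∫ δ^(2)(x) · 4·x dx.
0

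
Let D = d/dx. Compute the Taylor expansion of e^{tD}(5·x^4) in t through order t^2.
5 x^{2} \left(6 t^{2} + 4 t x + x^{2}\right)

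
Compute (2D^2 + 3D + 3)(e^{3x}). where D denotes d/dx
30 e^{3 x}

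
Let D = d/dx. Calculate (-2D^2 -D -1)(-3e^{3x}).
66 e^{3 x}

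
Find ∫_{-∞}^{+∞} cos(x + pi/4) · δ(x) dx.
\frac{\sqrt{2}}{2}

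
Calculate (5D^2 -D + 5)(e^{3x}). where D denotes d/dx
47 e^{3 x}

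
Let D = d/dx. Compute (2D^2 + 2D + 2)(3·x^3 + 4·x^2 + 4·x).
6 x^{3} + 26 x^{2} + 60 x + 24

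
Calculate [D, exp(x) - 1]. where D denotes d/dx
e^{x}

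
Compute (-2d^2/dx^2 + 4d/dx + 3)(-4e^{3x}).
12 e^{3 x}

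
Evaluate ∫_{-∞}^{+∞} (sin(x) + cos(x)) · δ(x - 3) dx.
\cos{\left(3 \right)} + \sin{\left(3 \right)}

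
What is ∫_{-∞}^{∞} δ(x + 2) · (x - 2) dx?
-4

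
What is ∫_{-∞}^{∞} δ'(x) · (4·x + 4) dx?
-4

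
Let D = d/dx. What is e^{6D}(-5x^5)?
- 5 x^{5} - 150 x^{4} - 1800 x^{3} - 10800 x^{2} - 32400 x - 38880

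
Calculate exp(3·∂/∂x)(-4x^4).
- 4 x^{4} - 48 x^{3} - 216 x^{2} - 432 x - 324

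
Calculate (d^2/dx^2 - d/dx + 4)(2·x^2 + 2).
8 x^{2} - 4 x + 12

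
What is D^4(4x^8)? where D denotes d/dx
6720 x^{4}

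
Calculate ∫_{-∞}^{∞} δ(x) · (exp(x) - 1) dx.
0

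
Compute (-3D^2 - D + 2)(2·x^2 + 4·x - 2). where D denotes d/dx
4 x^{2} + 4 x - 20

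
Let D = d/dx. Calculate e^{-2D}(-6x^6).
- 6 x^{6} + 72 x^{5} - 360 x^{4} + 960 x^{3} - 1440 x^{2} + 1152 x - 384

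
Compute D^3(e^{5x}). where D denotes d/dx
125 e^{5 x}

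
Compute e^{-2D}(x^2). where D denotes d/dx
x^{2} - 4 x + 4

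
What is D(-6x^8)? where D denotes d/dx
- 48 x^{7}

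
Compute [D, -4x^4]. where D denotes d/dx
- 16 x^{3}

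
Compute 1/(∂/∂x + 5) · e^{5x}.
\frac{e^{5 x}}{10}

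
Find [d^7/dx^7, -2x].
-14\frac{d^{6}}{dx^{6}}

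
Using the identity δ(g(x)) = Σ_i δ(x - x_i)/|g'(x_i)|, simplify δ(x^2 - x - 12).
\frac{\delta(x + 3) + \delta(x - 4)}{7}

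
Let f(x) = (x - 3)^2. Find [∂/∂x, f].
2 x - 6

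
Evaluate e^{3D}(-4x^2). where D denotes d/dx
- 4 x^{2} - 24 x - 36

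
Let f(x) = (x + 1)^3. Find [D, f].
3 \left(x + 1\right)^{2}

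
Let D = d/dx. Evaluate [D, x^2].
2 x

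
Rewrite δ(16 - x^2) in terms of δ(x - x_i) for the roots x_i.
\frac{\delta(x - 4) + \delta(x + 4)}{8}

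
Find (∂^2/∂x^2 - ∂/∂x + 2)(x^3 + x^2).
2 x^{3} - x^{2} + 4 x + 2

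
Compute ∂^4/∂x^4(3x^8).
5040 x^{4}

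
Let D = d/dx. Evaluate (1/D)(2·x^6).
\frac{2 x^{7}}{7}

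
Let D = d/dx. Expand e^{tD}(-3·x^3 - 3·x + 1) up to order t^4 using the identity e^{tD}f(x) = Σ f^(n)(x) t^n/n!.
- 3 t^{3} - 9 t^{2} x - 3 t \left(3 x^{2} + 1\right) - 3 x^{3} - 3 x + 1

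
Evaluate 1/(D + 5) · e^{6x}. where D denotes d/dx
\frac{e^{6 x}}{11}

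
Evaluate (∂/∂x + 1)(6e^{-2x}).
- 6 e^{- 2 x}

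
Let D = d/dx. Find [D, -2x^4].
- 8 x^{3}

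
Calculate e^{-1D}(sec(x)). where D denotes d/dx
\sec{\left(x - 1 \right)}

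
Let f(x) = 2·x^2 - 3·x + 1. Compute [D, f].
4 x - 3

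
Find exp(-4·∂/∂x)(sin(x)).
\sin{\left(x - 4 \right)}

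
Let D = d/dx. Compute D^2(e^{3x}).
9 e^{3 x}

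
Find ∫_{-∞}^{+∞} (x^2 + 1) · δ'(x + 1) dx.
2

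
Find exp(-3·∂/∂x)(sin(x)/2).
\frac{\sin{\left(x - 3 \right)}}{2}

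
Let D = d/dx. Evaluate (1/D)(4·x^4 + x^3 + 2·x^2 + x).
\frac{4 x^{5}}{5} + \frac{x^{4}}{4} + \frac{2 x^{3}}{3} + \frac{x^{2}}{2}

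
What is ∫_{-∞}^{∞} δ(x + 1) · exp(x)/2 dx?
\frac{1}{2 e}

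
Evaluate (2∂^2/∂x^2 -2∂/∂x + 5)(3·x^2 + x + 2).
15 x^{2} - 7 x + 20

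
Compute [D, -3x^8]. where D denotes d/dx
- 24 x^{7}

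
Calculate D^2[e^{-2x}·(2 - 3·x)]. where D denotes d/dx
4 \left(5 - 3 x\right) e^{- 2 x}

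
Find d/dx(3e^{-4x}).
- 12 e^{- 4 x}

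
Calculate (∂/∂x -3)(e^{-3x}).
- 6 e^{- 3 x}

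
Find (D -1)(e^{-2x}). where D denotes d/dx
- 3 e^{- 2 x}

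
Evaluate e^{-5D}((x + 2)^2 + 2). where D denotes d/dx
x^{2} - 6 x + 11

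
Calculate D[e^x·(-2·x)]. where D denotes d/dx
2 \left(- x - 1\right) e^{x}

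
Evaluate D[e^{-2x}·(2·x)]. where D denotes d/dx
2 \left(1 - 2 x\right) e^{- 2 x}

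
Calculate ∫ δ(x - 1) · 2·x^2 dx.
2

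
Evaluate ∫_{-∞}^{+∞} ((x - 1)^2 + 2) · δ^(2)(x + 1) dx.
2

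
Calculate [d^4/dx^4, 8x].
32\frac{d^{3}}{dx^{3}}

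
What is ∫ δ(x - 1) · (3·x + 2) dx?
5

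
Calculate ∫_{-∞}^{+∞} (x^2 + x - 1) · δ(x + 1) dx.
-1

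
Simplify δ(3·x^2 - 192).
\frac{\delta(x - 8) + \delta(x + 8)}{48}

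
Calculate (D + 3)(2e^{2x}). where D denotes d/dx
10 e^{2 x}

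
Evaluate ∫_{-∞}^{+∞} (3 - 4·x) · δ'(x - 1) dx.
4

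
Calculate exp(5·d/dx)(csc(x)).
\csc{\left(x + 5 \right)}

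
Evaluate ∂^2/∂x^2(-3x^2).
-6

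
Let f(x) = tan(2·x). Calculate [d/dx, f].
\frac{2}{\cos^{2}{\left(2 x \right)}}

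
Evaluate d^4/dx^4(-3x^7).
- 2520 x^{3}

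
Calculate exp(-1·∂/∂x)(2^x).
2^{x - 1}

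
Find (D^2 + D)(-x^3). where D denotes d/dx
3 x \left(- x - 2\right)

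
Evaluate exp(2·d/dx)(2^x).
2^{x + 2}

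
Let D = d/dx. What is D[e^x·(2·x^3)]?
2 x^{2} \left(x + 3\right) e^{x}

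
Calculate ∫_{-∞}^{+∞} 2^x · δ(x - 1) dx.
2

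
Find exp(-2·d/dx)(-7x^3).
- 7 x^{3} + 42 x^{2} - 84 x + 56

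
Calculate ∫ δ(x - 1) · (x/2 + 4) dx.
\frac{9}{2}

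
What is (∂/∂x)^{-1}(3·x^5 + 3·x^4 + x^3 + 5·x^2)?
\frac{x^{6}}{2} + \frac{3 x^{5}}{5} + \frac{x^{4}}{4} + \frac{5 x^{3}}{3}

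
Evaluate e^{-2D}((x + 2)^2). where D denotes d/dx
x^{2}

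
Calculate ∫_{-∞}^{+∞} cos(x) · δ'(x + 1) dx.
- \sin{\left(1 \right)}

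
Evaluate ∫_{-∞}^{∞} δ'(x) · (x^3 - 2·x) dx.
2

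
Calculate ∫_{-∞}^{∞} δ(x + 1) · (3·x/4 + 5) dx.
\frac{17}{4}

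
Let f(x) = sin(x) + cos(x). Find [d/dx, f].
- \sin{\left(x \right)} + \cos{\left(x \right)}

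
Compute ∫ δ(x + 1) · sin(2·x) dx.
- \sin{\left(2 \right)}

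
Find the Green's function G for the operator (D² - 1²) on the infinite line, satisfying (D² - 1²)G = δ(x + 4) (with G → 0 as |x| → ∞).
-\frac{e^{-|x + 4|}}{2}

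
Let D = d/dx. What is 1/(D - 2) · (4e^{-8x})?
- \frac{2 e^{- 8 x}}{5}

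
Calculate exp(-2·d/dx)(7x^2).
7 x^{2} - 28 x + 28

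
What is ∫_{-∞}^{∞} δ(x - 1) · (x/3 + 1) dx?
\frac{4}{3}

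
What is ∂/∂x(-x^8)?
- 8 x^{7}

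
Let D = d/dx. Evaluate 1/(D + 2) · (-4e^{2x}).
- e^{2 x}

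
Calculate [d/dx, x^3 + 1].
3 x^{2}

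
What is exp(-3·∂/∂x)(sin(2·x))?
\sin{\left(2 x - 6 \right)}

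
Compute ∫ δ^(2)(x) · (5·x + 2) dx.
0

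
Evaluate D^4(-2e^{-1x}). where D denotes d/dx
- 2 e^{- x}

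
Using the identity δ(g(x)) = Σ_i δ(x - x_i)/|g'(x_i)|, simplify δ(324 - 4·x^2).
\frac{\delta(x - 9) + \delta(x + 9)}{72}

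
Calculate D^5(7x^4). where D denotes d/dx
0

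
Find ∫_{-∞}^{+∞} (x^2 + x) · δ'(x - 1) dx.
-3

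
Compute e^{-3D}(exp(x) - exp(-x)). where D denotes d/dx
- e^{3 - x} + e^{x - 3}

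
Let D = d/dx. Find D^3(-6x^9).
- 3024 x^{6}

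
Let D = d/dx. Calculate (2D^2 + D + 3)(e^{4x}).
39 e^{4 x}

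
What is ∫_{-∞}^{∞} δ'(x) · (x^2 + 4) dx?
0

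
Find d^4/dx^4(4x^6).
1440 x^{2}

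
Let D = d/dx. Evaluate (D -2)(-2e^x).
2 e^{x}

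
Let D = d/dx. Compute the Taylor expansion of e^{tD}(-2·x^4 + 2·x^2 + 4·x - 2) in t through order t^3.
- 8 t^{3} x + 2 t^{2} \left(1 - 6 x^{2}\right) + 4 t \left(- 2 x^{3} + x + 1\right) - 2 x^{4} + 2 x^{2} + 4 x - 2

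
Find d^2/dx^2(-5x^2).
-10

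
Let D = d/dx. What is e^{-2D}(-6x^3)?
- 6 x^{3} + 36 x^{2} - 72 x + 48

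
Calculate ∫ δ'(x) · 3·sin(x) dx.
-3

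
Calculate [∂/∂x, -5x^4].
- 20 x^{3}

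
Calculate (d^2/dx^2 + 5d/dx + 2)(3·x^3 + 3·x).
6 x^{3} + 45 x^{2} + 24 x + 15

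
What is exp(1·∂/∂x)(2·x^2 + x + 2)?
2 x^{2} + 5 x + 5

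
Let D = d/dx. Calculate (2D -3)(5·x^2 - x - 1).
- 15 x^{2} + 23 x + 1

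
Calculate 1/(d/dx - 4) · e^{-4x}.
- \frac{e^{- 4 x}}{8}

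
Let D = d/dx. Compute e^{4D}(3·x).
3 x + 12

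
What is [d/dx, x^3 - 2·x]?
3 x^{2} - 2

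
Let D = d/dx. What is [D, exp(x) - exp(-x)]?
2 \cosh{\left(x \right)}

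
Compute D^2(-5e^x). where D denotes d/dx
- 5 e^{x}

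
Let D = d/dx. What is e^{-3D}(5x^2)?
5 x^{2} - 30 x + 45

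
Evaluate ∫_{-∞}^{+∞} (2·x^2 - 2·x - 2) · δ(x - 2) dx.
2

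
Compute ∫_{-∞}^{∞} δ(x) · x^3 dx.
0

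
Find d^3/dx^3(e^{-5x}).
- 125 e^{- 5 x}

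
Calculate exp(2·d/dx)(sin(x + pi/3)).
\sin{\left(x + \frac{\pi}{3} + 2 \right)}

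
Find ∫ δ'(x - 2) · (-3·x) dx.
3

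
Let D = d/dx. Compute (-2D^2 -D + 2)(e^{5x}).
- 53 e^{5 x}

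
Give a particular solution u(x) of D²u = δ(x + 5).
\frac{|x + 5|}{2}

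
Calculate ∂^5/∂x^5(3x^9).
45360 x^{4}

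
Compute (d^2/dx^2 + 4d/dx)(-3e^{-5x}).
- 15 e^{- 5 x}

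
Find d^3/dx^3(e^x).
e^{x}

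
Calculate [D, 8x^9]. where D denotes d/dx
72 x^{8}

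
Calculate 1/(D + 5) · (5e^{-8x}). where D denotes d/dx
- \frac{5 e^{- 8 x}}{3}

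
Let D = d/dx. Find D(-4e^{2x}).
- 8 e^{2 x}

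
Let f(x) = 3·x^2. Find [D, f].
6 x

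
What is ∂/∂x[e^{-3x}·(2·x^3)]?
6 x^{2} \left(1 - x\right) e^{- 3 x}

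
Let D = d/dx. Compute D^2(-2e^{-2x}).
- 8 e^{- 2 x}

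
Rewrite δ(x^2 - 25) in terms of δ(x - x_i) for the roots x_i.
\frac{\delta(x + 5) + \delta(x - 5)}{10}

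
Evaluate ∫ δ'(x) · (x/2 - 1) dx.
- \frac{1}{2}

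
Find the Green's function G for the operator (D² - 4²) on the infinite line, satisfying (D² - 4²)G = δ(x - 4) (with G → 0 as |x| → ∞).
-\frac{e^{-4|x - 4|}}{8}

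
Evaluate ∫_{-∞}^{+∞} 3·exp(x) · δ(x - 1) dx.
3 e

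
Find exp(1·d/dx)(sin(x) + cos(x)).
\sqrt{2} \sin{\left(x + \frac{\pi}{4} + 1 \right)}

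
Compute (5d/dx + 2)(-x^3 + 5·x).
- 2 x^{3} - 15 x^{2} + 10 x + 25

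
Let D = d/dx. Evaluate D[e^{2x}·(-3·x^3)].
x^{2} \left(- 6 x - 9\right) e^{2 x}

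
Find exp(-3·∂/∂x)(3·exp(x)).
3 e^{x - 3}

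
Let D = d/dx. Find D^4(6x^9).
18144 x^{5}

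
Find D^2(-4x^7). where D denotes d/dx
- 168 x^{5}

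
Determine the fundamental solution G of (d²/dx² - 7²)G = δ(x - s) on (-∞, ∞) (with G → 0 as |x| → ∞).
-\frac{e^{-7|x-s|}}{14}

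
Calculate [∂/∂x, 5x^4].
20 x^{3}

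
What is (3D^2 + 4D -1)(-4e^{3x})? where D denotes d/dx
- 152 e^{3 x}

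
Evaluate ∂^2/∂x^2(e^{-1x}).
e^{- x}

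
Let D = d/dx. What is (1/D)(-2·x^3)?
- \frac{x^{4}}{2}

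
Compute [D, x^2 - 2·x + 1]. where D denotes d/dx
2 x - 2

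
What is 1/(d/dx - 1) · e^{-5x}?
- \frac{e^{- 5 x}}{6}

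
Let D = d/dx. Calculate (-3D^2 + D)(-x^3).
3 x \left(6 - x\right)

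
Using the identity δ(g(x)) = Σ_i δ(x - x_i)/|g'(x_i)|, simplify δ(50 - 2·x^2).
\frac{\delta(x - 5) + \delta(x + 5)}{20}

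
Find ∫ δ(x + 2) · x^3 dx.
-8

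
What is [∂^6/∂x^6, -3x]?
-18\frac{d^{5}}{dx^{5}}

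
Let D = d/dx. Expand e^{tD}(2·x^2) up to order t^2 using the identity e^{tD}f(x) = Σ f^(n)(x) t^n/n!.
2 t^{2} + 4 t x + 2 x^{2}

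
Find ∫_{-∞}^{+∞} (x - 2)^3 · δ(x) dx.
-8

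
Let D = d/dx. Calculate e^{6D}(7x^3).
7 x^{3} + 126 x^{2} + 756 x + 1512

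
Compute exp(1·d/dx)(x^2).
x^{2} + 2 x + 1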